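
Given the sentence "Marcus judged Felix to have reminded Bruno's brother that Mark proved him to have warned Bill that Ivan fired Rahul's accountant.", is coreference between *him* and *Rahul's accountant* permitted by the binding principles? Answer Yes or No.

No

*him* is a pronoun; Principle B requires it to be free in its binding domain — the clause headed by 'proved'.
— Rahul's accountant: object of the clause headed by 'fired'; is c-commanded by the pronoun; coreference would bind this R-expression — blocked (Principle C).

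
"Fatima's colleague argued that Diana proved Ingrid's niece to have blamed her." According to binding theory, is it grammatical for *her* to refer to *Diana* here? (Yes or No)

*Diana* is an R-expression; Principle C requires it to be free (not bound by any c-commanding expression).
— her: object of the clause headed by 'blamed'; the pronoun does not c-command the R-expression — coreference allowed.

Yes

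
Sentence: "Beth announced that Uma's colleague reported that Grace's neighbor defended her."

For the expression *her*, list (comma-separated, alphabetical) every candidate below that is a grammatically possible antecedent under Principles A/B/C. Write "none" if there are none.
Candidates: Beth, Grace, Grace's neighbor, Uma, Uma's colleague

*her* is a pronoun; Principle B requires it to be free in its binding domain — the clause headed by 'defended'.
— Beth: subject of the matrix clause; c-commands the pronoun but lies outside its binding domain — allowed.
— Grace: possessor inside the subject DP of the clause headed by 'defended'; does not c-command the pronoun — Principle B does not apply; allowed.
— Grace's neighbor: subject of the clause headed by 'defended'; c-commands the pronoun within its binding domain — blocked (Principle B).
— Uma: possessor inside the subject DP of the clause headed by 'reported'; does not c-command the pronoun — Principle B does not apply; allowed.
— Uma's colleague: subject of the clause headed by 'reported'; c-commands the pronoun but lies outside its binding domain — allowed.

Beth, Grace, Uma, Uma's colleague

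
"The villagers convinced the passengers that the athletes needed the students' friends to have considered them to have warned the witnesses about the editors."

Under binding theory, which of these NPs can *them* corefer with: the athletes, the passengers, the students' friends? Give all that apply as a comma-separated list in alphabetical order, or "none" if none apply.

the athletes, the passengers

*them* is a pronoun; Principle B requires it to be free in its binding domain — the clause headed by 'considered'.
— the athletes: subject of the clause headed by 'needed'; c-commands the pronoun but lies outside its binding domain — allowed.
— the passengers: object of the matrix clause; c-commands the pronoun but lies outside its binding domain — allowed.
— the students' friends: subject of the clause headed by 'considered'; c-commands the pronoun within its binding domain — blocked (Principle B).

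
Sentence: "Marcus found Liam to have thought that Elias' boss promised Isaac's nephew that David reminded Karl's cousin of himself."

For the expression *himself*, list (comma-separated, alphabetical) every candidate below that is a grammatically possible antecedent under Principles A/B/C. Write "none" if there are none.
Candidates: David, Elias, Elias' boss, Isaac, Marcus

*himself* is a reflexive; Principle A requires it to be bound within its binding domain — the clause headed by 'reminded'.
— David: subject of the clause headed by 'reminded'; c-commands the reflexive within its binding domain — allowed (Principle A).
— Elias: possessor inside the subject DP of the clause headed by 'promised'; does not c-command the reflexive — cannot bind it (Principle A).
— Elias' boss: subject of the clause headed by 'promised'; c-commands the reflexive but lies outside its binding domain — cannot bind it (Principle A).
— Isaac: possessor inside the object DP of the clause headed by 'promised'; does not c-command the reflexive — cannot bind it (Principle A).
— Marcus: subject of the matrix clause; c-commands the reflexive but lies outside its binding domain — cannot bind it (Principle A).

David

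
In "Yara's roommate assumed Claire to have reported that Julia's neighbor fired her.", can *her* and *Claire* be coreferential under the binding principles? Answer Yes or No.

*Claire* is an R-expression; Principle C requires it to be free (not bound by any c-commanding expression).
— her: object of the clause headed by 'fired'; the pronoun does not c-command the R-expression — coreference allowed.

Yes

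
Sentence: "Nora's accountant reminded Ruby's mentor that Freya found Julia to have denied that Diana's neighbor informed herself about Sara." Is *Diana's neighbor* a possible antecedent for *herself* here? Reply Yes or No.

*herself* is a reflexive; Principle A requires it to be bound within its binding domain — the clause headed by 'informed'.
— Diana's neighbor: subject of the clause headed by 'informed'; c-commands the reflexive within its binding domain — allowed (Principle A).

Yes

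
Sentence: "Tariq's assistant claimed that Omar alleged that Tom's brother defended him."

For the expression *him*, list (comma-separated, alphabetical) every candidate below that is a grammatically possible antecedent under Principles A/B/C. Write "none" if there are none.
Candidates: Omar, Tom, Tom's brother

Omar, Tom

*him* is a pronoun; Principle B requires it to be free in its binding domain — the clause headed by 'defended'.
— Omar: subject of the clause headed by 'alleged'; c-commands the pronoun but lies outside its binding domain — allowed.
— Tom: possessor inside the subject DP of the clause headed by 'defended'; does not c-command the pronoun — Principle B does not apply; allowed.
— Tom's brother: subject of the clause headed by 'defended'; c-commands the pronoun within its binding domain — blocked (Principle B).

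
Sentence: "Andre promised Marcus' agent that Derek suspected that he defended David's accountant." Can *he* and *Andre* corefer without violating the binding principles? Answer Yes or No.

Yes

*Andre* is an R-expression; Principle C requires it to be free (not bound by any c-commanding expression).
— he: subject of the clause headed by 'defended'; the pronoun does not c-command the R-expression — coreference allowed.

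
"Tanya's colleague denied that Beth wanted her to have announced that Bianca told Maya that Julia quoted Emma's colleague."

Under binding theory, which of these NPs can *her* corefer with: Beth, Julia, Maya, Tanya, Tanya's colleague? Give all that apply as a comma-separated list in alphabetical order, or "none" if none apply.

Tanya, Tanya's colleague

*her* is a pronoun; Principle B requires it to be free in its binding domain — the clause headed by 'wanted'.
— Beth: subject of the clause headed by 'wanted'; c-commands the pronoun within its binding domain — blocked (Principle B).
— Julia: subject of the clause headed by 'quoted'; is c-commanded by the pronoun; coreference would bind this R-expression — blocked (Principle C).
— Maya: object of the clause headed by 'told'; is c-commanded by the pronoun; coreference would bind this R-expression — blocked (Principle C).
— Tanya: possessor inside the subject DP of the matrix clause; does not c-command the pronoun — Principle B does not apply; allowed.
— Tanya's colleague: subject of the matrix clause; c-commands the pronoun but lies outside its binding domain — allowed.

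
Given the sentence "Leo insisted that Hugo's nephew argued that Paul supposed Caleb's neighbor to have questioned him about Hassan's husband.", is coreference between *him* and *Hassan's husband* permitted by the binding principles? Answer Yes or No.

*him* is a pronoun; Principle B requires it to be free in its binding domain — the clause headed by 'questioned'.
— Hassan's husband: second object of the clause headed by 'questioned'; is c-commanded by the pronoun; coreference would bind this R-expression — blocked (Principle C).

No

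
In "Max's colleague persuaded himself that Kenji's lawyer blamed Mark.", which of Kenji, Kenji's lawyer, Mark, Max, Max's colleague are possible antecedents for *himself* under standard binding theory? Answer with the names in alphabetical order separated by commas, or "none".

*himself* is a reflexive; Principle A requires it to be bound within its binding domain — the matrix clause.
— Kenji: possessor inside the subject DP of the clause headed by 'blamed'; does not c-command the reflexive — cannot bind it (Principle A).
— Kenji's lawyer: subject of the clause headed by 'blamed'; does not c-command the reflexive — cannot bind it (Principle A).
— Mark: object of the clause headed by 'blamed'; does not c-command the reflexive — cannot bind it (Principle A).
— Max: possessor inside the subject DP of the matrix clause; does not c-command the reflexive — cannot bind it (Principle A).
— Max's colleague: subject of the matrix clause; c-commands the reflexive within its binding domain — allowed (Principle A).

Max's colleague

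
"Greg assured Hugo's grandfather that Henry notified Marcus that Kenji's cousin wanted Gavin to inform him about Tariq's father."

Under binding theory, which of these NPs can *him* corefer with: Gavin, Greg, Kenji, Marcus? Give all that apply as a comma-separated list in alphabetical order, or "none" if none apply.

Greg, Kenji, Marcus

*him* is a pronoun; Principle B requires it to be free in its binding domain — the clause headed by 'inform'.
— Gavin: subject of the clause headed by 'inform'; c-commands the pronoun within its binding domain — blocked (Principle B).
— Greg: subject of the matrix clause; c-commands the pronoun but lies outside its binding domain — allowed.
— Kenji: possessor inside the subject DP of the clause headed by 'wanted'; does not c-command the pronoun — Principle B does not apply; allowed.
— Marcus: object of the clause headed by 'notified'; c-commands the pronoun but lies outside its binding domain — allowed.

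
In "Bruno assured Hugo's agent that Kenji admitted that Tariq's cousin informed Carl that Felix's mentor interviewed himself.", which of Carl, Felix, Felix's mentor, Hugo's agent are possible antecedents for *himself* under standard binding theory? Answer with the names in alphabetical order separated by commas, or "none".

*himself* is a reflexive; Principle A requires it to be bound within its binding domain — the clause headed by 'interviewed'.
— Carl: object of the clause headed by 'informed'; c-commands the reflexive but lies outside its binding domain — cannot bind it (Principle A).
— Felix: possessor inside the subject DP of the clause headed by 'interviewed'; does not c-command the reflexive — cannot bind it (Principle A).
— Felix's mentor: subject of the clause headed by 'interviewed'; c-commands the reflexive within its binding domain — allowed (Principle A).
— Hugo's agent: object of the matrix clause; c-commands the reflexive but lies outside its binding domain — cannot bind it (Principle A).

Felix's mentor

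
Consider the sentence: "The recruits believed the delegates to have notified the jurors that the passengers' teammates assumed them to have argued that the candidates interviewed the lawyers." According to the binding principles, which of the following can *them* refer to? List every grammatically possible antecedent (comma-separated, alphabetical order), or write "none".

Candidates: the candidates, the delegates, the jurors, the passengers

the delegates, the jurors, the passengers

*them* is a pronoun; Principle B requires it to be free in its binding domain — the clause headed by 'assumed'.
— the candidates: subject of the clause headed by 'interviewed'; is c-commanded by the pronoun; coreference would bind this R-expression — blocked (Principle C).
— the delegates: subject of the clause headed by 'notified'; c-commands the pronoun but lies outside its binding domain — allowed.
— the jurors: object of the clause headed by 'notified'; c-commands the pronoun but lies outside its binding domain — allowed.
— the passengers: possessor inside the subject DP of the clause headed by 'assumed'; does not c-command the pronoun — Principle B does not apply; allowed.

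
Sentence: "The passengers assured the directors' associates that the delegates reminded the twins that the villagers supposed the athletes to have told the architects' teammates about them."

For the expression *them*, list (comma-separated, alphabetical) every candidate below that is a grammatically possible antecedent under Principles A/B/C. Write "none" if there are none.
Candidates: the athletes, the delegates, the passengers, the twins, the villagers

*them* is a pronoun; Principle B requires it to be free in its binding domain — the clause headed by 'told'.
— the athletes: subject of the clause headed by 'told'; c-commands the pronoun within its binding domain — blocked (Principle B).
— the delegates: subject of the clause headed by 'reminded'; c-commands the pronoun but lies outside its binding domain — allowed.
— the passengers: subject of the matrix clause; c-commands the pronoun but lies outside its binding domain — allowed.
— the twins: object of the clause headed by 'reminded'; c-commands the pronoun but lies outside its binding domain — allowed.
— the villagers: subject of the clause headed by 'supposed'; c-commands the pronoun but lies outside its binding domain — allowed.

the delegates, the passengers, the twins, the villagers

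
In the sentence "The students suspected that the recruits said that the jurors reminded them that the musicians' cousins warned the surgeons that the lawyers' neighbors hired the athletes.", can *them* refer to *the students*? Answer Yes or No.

Yes

*them* is a pronoun; Principle B requires it to be free in its binding domain — the clause headed by 'reminded'.
— the students: subject of the matrix clause; c-commands the pronoun but lies outside its binding domain — allowed.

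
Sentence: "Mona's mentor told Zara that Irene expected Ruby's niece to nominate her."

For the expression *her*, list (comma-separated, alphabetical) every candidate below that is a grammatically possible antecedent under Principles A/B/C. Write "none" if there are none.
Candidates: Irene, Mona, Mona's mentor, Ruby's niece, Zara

*her* is a pronoun; Principle B requires it to be free in its binding domain — the clause headed by 'nominate'.
— Irene: subject of the clause headed by 'expected'; c-commands the pronoun but lies outside its binding domain — allowed.
— Mona: possessor inside the subject DP of the matrix clause; does not c-command the pronoun — Principle B does not apply; allowed.
— Mona's mentor: subject of the matrix clause; c-commands the pronoun but lies outside its binding domain — allowed.
— Ruby's niece: subject of the clause headed by 'nominate'; c-commands the pronoun within its binding domain — blocked (Principle B).
— Zara: object of the matrix clause; c-commands the pronoun but lies outside its binding domain — allowed.

Irene, Mona, Mona's mentor, Zara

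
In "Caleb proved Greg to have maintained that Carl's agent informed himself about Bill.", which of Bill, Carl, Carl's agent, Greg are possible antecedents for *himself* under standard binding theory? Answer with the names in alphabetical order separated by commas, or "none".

Carl's agent

*himself* is a reflexive; Principle A requires it to be bound within its binding domain — the clause headed by 'informed'.
— Bill: second object of the clause headed by 'informed'; does not c-command the reflexive — cannot bind it (Principle A).
— Carl: possessor inside the subject DP of the clause headed by 'informed'; does not c-command the reflexive — cannot bind it (Principle A).
— Carl's agent: subject of the clause headed by 'informed'; c-commands the reflexive within its binding domain — allowed (Principle A).
— Greg: subject of the clause headed by 'maintained'; c-commands the reflexive but lies outside its binding domain — cannot bind it (Principle A).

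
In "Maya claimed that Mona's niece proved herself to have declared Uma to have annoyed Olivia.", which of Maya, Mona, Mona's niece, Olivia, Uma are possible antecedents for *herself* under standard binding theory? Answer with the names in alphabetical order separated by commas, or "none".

*herself* is a reflexive; Principle A requires it to be bound within its binding domain — the clause headed by 'proved'.
— Maya: subject of the matrix clause; c-commands the reflexive but lies outside its binding domain — cannot bind it (Principle A).
— Mona: possessor inside the subject DP of the clause headed by 'proved'; does not c-command the reflexive — cannot bind it (Principle A).
— Mona's niece: subject of the clause headed by 'proved'; c-commands the reflexive within its binding domain — allowed (Principle A).
— Olivia: object of the clause headed by 'annoyed'; does not c-command the reflexive — cannot bind it (Principle A).
— Uma: subject of the clause headed by 'annoyed'; does not c-command the reflexive — cannot bind it (Principle A).

Mona's niece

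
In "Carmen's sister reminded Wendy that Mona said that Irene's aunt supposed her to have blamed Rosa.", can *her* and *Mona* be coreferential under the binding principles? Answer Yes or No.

Yes

*Mona* is an R-expression; Principle C requires it to be free (not bound by any c-commanding expression).
— her: subject of the clause headed by 'blamed'; the pronoun does not c-command the R-expression — coreference allowed.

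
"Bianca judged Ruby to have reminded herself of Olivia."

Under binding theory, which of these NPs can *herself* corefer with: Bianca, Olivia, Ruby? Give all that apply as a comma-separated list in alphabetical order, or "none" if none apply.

*herself* is a reflexive; Principle A requires it to be bound within its binding domain — the clause headed by 'reminded'.
— Bianca: subject of the matrix clause; c-commands the reflexive but lies outside its binding domain — cannot bind it (Principle A).
— Olivia: second object of the clause headed by 'reminded'; does not c-command the reflexive — cannot bind it (Principle A).
— Ruby: subject of the clause headed by 'reminded'; c-commands the reflexive within its binding domain — allowed (Principle A).

Ruby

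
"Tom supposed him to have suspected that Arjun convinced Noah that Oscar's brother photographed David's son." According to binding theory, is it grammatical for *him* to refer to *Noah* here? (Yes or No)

No

*Noah* is an R-expression; Principle C requires it to be free (not bound by any c-commanding expression).
— him: subject of the clause headed by 'suspected'; the pronoun c-commands the R-expression — coreference blocked (Principle C).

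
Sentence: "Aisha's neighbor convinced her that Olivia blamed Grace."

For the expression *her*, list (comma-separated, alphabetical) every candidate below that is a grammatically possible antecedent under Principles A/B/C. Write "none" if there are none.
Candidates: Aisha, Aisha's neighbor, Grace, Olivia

Aisha

*her* is a pronoun; Principle B requires it to be free in its binding domain — the matrix clause.
— Aisha: possessor inside the subject DP of the matrix clause; does not c-command the pronoun — Principle B does not apply; allowed.
— Aisha's neighbor: subject of the matrix clause; c-commands the pronoun within its binding domain — blocked (Principle B).
— Grace: object of the clause headed by 'blamed'; is c-commanded by the pronoun; coreference would bind this R-expression — blocked (Principle C).
— Olivia: subject of the clause headed by 'blamed'; is c-commanded by the pronoun; coreference would bind this R-expression — blocked (Principle C).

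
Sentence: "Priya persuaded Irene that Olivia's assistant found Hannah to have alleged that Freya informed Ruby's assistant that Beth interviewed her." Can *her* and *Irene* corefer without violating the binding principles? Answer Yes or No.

*Irene* is an R-expression; Principle C requires it to be free (not bound by any c-commanding expression).
— her: object of the clause headed by 'interviewed'; the pronoun does not c-command the R-expression — coreference allowed.

Yes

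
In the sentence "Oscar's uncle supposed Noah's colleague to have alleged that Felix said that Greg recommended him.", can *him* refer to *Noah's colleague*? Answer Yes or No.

*him* is a pronoun; Principle B requires it to be free in its binding domain — the clause headed by 'recommended'.
— Noah's colleague: subject of the clause headed by 'alleged'; c-commands the pronoun but lies outside its binding domain — allowed.

Yes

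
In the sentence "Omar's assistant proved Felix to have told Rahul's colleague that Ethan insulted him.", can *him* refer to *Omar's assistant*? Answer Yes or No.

Yes

*him* is a pronoun; Principle B requires it to be free in its binding domain — the clause headed by 'insulted'.
— Omar's assistant: subject of the matrix clause; c-commands the pronoun but lies outside its binding domain — allowed.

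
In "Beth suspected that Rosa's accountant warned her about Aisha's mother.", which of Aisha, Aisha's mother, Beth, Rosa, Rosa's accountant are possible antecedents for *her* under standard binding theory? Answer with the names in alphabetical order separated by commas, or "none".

Beth, Rosa

*her* is a pronoun; Principle B requires it to be free in its binding domain — the clause headed by 'warned'.
— Aisha: possessor inside the second object DP of the clause headed by 'warned'; is c-commanded by the pronoun; coreference would bind this R-expression — blocked (Principle C).
— Aisha's mother: second object of the clause headed by 'warned'; is c-commanded by the pronoun; coreference would bind this R-expression — blocked (Principle C).
— Beth: subject of the matrix clause; c-commands the pronoun but lies outside its binding domain — allowed.
— Rosa: possessor inside the subject DP of the clause headed by 'warned'; does not c-command the pronoun — Principle B does not apply; allowed.
— Rosa's accountant: subject of the clause headed by 'warned'; c-commands the pronoun within its binding domain — blocked (Principle B).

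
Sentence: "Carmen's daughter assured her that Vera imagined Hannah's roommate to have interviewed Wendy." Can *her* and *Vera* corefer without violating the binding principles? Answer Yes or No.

No

*Vera* is an R-expression; Principle C requires it to be free (not bound by any c-commanding expression).
— her: object of the matrix clause; the pronoun c-commands the R-expression — coreference blocked (Principle C).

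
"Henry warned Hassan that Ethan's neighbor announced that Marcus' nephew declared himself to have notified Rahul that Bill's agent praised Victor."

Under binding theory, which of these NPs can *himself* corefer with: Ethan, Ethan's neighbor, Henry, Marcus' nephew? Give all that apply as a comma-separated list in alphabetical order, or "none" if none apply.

Marcus' nephew

*himself* is a reflexive; Principle A requires it to be bound within its binding domain — the clause headed by 'declared'.
— Ethan: possessor inside the subject DP of the clause headed by 'announced'; does not c-command the reflexive — cannot bind it (Principle A).
— Ethan's neighbor: subject of the clause headed by 'announced'; c-commands the reflexive but lies outside its binding domain — cannot bind it (Principle A).
— Henry: subject of the matrix clause; c-commands the reflexive but lies outside its binding domain — cannot bind it (Principle A).
— Marcus' nephew: subject of the clause headed by 'declared'; c-commands the reflexive within its binding domain — allowed (Principle A).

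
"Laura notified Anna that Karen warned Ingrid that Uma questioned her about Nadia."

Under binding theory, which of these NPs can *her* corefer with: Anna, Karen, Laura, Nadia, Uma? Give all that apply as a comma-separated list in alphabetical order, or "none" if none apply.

Anna, Karen, Laura

*her* is a pronoun; Principle B requires it to be free in its binding domain — the clause headed by 'questioned'.
— Anna: object of the matrix clause; c-commands the pronoun but lies outside its binding domain — allowed.
— Karen: subject of the clause headed by 'warned'; c-commands the pronoun but lies outside its binding domain — allowed.
— Laura: subject of the matrix clause; c-commands the pronoun but lies outside its binding domain — allowed.
— Nadia: second object of the clause headed by 'questioned'; is c-commanded by the pronoun; coreference would bind this R-expression — blocked (Principle C).
— Uma: subject of the clause headed by 'questioned'; c-commands the pronoun within its binding domain — blocked (Principle B).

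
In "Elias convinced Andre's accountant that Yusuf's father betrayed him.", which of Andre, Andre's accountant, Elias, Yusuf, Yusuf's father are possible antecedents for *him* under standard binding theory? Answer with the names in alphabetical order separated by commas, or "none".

*him* is a pronoun; Principle B requires it to be free in its binding domain — the clause headed by 'betrayed'.
— Andre: possessor inside the object DP of the matrix clause; does not c-command the pronoun — Principle B does not apply; allowed.
— Andre's accountant: object of the matrix clause; c-commands the pronoun but lies outside its binding domain — allowed.
— Elias: subject of the matrix clause; c-commands the pronoun but lies outside its binding domain — allowed.
— Yusuf: possessor inside the subject DP of the clause headed by 'betrayed'; does not c-command the pronoun — Principle B does not apply; allowed.
— Yusuf's father: subject of the clause headed by 'betrayed'; c-commands the pronoun within its binding domain — blocked (Principle B).

Andre, Andre's accountant, Elias, Yusuf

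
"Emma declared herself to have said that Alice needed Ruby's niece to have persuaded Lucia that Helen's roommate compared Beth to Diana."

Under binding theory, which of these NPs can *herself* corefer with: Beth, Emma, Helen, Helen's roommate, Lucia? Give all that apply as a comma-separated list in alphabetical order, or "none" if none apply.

*herself* is a reflexive; Principle A requires it to be bound within its binding domain — the matrix clause.
— Beth: object of the clause headed by 'compared'; does not c-command the reflexive — cannot bind it (Principle A).
— Emma: subject of the matrix clause; c-commands the reflexive within its binding domain — allowed (Principle A).
— Helen: possessor inside the subject DP of the clause headed by 'compared'; does not c-command the reflexive — cannot bind it (Principle A).
— Helen's roommate: subject of the clause headed by 'compared'; does not c-command the reflexive — cannot bind it (Principle A).
— Lucia: object of the clause headed by 'persuaded'; does not c-command the reflexive — cannot bind it (Principle A).

Emma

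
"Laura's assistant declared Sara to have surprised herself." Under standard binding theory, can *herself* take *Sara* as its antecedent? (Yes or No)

Yes

*herself* is a reflexive; Principle A requires it to be bound within its binding domain — the clause headed by 'surprised'.
— Sara: subject of the clause headed by 'surprised'; c-commands the reflexive within its binding domain — allowed (Principle A).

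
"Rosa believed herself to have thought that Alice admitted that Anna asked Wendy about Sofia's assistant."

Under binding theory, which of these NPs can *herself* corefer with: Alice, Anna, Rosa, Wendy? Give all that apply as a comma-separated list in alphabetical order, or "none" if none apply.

*herself* is a reflexive; Principle A requires it to be bound within its binding domain — the matrix clause.
— Alice: subject of the clause headed by 'admitted'; does not c-command the reflexive — cannot bind it (Principle A).
— Anna: subject of the clause headed by 'asked'; does not c-command the reflexive — cannot bind it (Principle A).
— Rosa: subject of the matrix clause; c-commands the reflexive within its binding domain — allowed (Principle A).
— Wendy: object of the clause headed by 'asked'; does not c-command the reflexive — cannot bind it (Principle A).

Rosa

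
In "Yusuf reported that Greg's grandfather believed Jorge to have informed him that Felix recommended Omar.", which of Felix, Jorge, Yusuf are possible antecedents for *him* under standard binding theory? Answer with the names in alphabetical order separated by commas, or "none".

*him* is a pronoun; Principle B requires it to be free in its binding domain — the clause headed by 'informed'.
— Felix: subject of the clause headed by 'recommended'; is c-commanded by the pronoun; coreference would bind this R-expression — blocked (Principle C).
— Jorge: subject of the clause headed by 'informed'; c-commands the pronoun within its binding domain — blocked (Principle B).
— Yusuf: subject of the matrix clause; c-commands the pronoun but lies outside its binding domain — allowed.

Yusuf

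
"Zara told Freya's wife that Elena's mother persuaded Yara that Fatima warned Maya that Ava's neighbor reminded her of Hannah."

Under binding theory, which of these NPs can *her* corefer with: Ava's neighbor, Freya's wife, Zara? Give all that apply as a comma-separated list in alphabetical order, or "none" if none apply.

Freya's wife, Zara

*her* is a pronoun; Principle B requires it to be free in its binding domain — the clause headed by 'reminded'.
— Ava's neighbor: subject of the clause headed by 'reminded'; c-commands the pronoun within its binding domain — blocked (Principle B).
— Freya's wife: object of the matrix clause; c-commands the pronoun but lies outside its binding domain — allowed.
— Zara: subject of the matrix clause; c-commands the pronoun but lies outside its binding domain — allowed.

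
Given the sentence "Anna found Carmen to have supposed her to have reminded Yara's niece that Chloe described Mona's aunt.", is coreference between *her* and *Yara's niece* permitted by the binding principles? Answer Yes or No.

*her* is a pronoun; Principle B requires it to be free in its binding domain — the clause headed by 'supposed'.
— Yara's niece: object of the clause headed by 'reminded'; is c-commanded by the pronoun; coreference would bind this R-expression — blocked (Principle C).

No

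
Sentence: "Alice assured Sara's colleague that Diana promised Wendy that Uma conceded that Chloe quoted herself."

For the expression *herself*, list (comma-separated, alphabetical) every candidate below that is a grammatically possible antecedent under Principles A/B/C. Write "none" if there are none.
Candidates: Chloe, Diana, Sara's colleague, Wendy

Chloe

*herself* is a reflexive; Principle A requires it to be bound within its binding domain — the clause headed by 'quoted'.
— Chloe: subject of the clause headed by 'quoted'; c-commands the reflexive within its binding domain — allowed (Principle A).
— Diana: subject of the clause headed by 'promised'; c-commands the reflexive but lies outside its binding domain — cannot bind it (Principle A).
— Sara's colleague: object of the matrix clause; c-commands the reflexive but lies outside its binding domain — cannot bind it (Principle A).
— Wendy: object of the clause headed by 'promised'; c-commands the reflexive but lies outside its binding domain — cannot bind it (Principle A).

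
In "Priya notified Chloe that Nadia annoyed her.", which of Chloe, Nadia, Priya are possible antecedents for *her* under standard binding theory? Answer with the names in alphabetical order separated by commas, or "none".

*her* is a pronoun; Principle B requires it to be free in its binding domain — the clause headed by 'annoyed'.
— Chloe: object of the matrix clause; c-commands the pronoun but lies outside its binding domain — allowed.
— Nadia: subject of the clause headed by 'annoyed'; c-commands the pronoun within its binding domain — blocked (Principle B).
— Priya: subject of the matrix clause; c-commands the pronoun but lies outside its binding domain — allowed.

Chloe, Priya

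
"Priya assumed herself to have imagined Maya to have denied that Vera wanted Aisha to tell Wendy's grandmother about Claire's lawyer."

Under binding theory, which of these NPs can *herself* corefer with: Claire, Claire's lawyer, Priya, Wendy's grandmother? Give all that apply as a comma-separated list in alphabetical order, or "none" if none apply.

Priya

*herself* is a reflexive; Principle A requires it to be bound within its binding domain — the matrix clause.
— Claire: possessor inside the second object DP of the clause headed by 'tell'; does not c-command the reflexive — cannot bind it (Principle A).
— Claire's lawyer: second object of the clause headed by 'tell'; does not c-command the reflexive — cannot bind it (Principle A).
— Priya: subject of the matrix clause; c-commands the reflexive within its binding domain — allowed (Principle A).
— Wendy's grandmother: object of the clause headed by 'tell'; does not c-command the reflexive — cannot bind it (Principle A).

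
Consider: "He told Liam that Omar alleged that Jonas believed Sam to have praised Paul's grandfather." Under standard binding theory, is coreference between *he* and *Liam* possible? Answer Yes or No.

*Liam* is an R-expression; Principle C requires it to be free (not bound by any c-commanding expression).
— he: subject of the matrix clause; the pronoun c-commands the R-expression — coreference blocked (Principle C).

No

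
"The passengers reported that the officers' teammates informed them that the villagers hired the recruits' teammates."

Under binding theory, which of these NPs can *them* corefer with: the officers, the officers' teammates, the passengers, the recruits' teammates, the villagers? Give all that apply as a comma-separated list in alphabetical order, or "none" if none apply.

*them* is a pronoun; Principle B requires it to be free in its binding domain — the clause headed by 'informed'.
— the officers: possessor inside the subject DP of the clause headed by 'informed'; does not c-command the pronoun — Principle B does not apply; allowed.
— the officers' teammates: subject of the clause headed by 'informed'; c-commands the pronoun within its binding domain — blocked (Principle B).
— the passengers: subject of the matrix clause; c-commands the pronoun but lies outside its binding domain — allowed.
— the recruits' teammates: object of the clause headed by 'hired'; is c-commanded by the pronoun; coreference would bind this R-expression — blocked (Principle C).
— the villagers: subject of the clause headed by 'hired'; is c-commanded by the pronoun; coreference would bind this R-expression — blocked (Principle C).

the officers, the passengers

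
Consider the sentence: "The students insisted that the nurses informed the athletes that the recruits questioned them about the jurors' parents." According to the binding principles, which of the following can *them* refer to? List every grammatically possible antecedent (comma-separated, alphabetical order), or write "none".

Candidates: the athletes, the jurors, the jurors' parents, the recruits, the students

*them* is a pronoun; Principle B requires it to be free in its binding domain — the clause headed by 'questioned'.
— the athletes: object of the clause headed by 'informed'; c-commands the pronoun but lies outside its binding domain — allowed.
— the jurors: possessor inside the second object DP of the clause headed by 'questioned'; is c-commanded by the pronoun; coreference would bind this R-expression — blocked (Principle C).
— the jurors' parents: second object of the clause headed by 'questioned'; is c-commanded by the pronoun; coreference would bind this R-expression — blocked (Principle C).
— the recruits: subject of the clause headed by 'questioned'; c-commands the pronoun within its binding domain — blocked (Principle B).
— the students: subject of the matrix clause; c-commands the pronoun but lies outside its binding domain — allowed.

the athletes, the students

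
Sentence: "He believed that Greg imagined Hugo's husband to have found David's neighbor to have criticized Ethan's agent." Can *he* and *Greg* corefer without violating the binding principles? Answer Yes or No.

No

*Greg* is an R-expression; Principle C requires it to be free (not bound by any c-commanding expression).
— he: subject of the matrix clause; the pronoun c-commands the R-expression — coreference blocked (Principle C).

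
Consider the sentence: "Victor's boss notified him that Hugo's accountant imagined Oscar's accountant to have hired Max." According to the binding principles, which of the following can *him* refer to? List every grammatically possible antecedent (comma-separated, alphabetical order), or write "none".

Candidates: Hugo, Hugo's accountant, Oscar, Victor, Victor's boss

*him* is a pronoun; Principle B requires it to be free in its binding domain — the matrix clause.
— Hugo: possessor inside the subject DP of the clause headed by 'imagined'; is c-commanded by the pronoun; coreference would bind this R-expression — blocked (Principle C).
— Hugo's accountant: subject of the clause headed by 'imagined'; is c-commanded by the pronoun; coreference would bind this R-expression — blocked (Principle C).
— Oscar: possessor inside the subject DP of the clause headed by 'hired'; is c-commanded by the pronoun; coreference would bind this R-expression — blocked (Principle C).
— Victor: possessor inside the subject DP of the matrix clause; does not c-command the pronoun — Principle B does not apply; allowed.
— Victor's boss: subject of the matrix clause; c-commands the pronoun within its binding domain — blocked (Principle B).

Victor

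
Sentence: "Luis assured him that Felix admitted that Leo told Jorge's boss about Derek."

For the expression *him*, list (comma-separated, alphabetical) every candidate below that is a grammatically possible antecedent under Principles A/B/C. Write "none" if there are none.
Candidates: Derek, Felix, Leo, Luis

*him* is a pronoun; Principle B requires it to be free in its binding domain — the matrix clause.
— Derek: second object of the clause headed by 'told'; is c-commanded by the pronoun; coreference would bind this R-expression — blocked (Principle C).
— Felix: subject of the clause headed by 'admitted'; is c-commanded by the pronoun; coreference would bind this R-expression — blocked (Principle C).
— Leo: subject of the clause headed by 'told'; is c-commanded by the pronoun; coreference would bind this R-expression — blocked (Principle C).
— Luis: subject of the matrix clause; c-commands the pronoun within its binding domain — blocked (Principle B).

none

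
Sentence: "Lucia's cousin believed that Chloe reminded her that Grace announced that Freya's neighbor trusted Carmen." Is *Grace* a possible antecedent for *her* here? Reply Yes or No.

No

*her* is a pronoun; Principle B requires it to be free in its binding domain — the clause headed by 'reminded'.
— Grace: subject of the clause headed by 'announced'; is c-commanded by the pronoun; coreference would bind this R-expression — blocked (Principle C).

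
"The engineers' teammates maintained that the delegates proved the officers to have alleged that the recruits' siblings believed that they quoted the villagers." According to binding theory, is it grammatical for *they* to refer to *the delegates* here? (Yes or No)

*the delegates* is an R-expression; Principle C requires it to be free (not bound by any c-commanding expression).
— they: subject of the clause headed by 'quoted'; the pronoun does not c-command the R-expression — coreference allowed.

Yes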